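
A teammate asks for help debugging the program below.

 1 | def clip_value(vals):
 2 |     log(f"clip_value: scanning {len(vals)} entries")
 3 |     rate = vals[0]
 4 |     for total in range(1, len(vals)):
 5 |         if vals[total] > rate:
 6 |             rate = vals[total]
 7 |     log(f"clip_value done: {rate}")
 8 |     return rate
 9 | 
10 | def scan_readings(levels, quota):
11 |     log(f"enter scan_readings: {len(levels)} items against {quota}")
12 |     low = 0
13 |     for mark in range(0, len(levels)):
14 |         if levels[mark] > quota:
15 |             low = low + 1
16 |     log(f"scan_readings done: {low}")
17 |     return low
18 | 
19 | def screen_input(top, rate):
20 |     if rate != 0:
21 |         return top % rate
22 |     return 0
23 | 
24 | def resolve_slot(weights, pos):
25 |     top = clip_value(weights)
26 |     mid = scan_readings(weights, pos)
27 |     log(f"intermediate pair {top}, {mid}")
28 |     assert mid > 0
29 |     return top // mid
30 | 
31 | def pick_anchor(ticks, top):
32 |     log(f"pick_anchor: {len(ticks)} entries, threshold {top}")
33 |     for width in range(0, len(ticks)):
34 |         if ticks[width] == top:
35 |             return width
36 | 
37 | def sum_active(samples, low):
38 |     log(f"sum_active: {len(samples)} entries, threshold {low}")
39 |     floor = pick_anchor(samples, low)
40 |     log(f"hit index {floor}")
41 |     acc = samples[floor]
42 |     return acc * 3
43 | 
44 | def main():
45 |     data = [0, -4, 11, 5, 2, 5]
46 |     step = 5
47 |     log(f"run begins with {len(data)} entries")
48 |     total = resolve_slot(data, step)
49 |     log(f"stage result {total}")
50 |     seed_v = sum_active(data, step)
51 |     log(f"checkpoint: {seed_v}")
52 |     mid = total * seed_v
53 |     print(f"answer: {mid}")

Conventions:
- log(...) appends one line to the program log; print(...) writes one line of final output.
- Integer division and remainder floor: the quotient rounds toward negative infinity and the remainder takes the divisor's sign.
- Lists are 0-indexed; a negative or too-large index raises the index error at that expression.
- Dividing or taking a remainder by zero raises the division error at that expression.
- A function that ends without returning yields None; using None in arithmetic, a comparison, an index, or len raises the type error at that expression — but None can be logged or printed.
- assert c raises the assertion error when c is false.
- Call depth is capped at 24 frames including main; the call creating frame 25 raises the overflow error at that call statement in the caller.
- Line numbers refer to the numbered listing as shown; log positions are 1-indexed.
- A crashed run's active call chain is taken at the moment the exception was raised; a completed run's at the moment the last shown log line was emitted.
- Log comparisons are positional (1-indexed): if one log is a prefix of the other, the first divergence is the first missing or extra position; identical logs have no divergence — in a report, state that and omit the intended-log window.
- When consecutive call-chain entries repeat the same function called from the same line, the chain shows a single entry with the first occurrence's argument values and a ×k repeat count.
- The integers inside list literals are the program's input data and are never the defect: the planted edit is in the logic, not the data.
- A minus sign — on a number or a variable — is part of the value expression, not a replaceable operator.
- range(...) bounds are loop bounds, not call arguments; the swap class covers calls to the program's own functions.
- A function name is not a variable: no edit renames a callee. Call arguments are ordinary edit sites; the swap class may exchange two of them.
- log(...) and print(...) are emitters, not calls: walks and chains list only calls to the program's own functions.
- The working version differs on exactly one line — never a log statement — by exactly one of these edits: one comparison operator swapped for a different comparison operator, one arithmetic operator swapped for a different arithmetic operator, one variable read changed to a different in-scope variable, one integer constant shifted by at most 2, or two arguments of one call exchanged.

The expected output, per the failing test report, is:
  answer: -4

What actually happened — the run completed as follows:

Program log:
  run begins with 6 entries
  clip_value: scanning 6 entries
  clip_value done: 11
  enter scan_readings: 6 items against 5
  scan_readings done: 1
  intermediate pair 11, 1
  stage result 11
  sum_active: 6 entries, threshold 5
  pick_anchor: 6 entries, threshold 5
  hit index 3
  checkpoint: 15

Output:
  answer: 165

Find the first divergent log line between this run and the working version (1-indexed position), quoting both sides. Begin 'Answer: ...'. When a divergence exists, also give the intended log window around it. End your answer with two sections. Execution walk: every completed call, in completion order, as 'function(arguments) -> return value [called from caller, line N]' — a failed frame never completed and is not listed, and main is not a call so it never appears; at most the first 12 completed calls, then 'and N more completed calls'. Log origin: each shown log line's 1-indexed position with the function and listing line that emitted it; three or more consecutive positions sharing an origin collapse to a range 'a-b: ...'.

Answer: none (the log streams are identical).
Execution walk:
  clip_value([0, -4, 11, 5, 2, 5]) -> 11  [called from resolve_slot, line 25]
  scan_readings([0, -4, 11, 5, 2, 5], 5) -> 1  [called from resolve_slot, line 26]
  resolve_slot([0, -4, 11, 5, 2, 5], 5) -> 11  [called from main, line 48]
  pick_anchor([0, -4, 11, 5, 2, 5], 5) -> 3  [called from sum_active, line 39]
  sum_active([0, -4, 11, 5, 2, 5], 5) -> 15  [called from main, line 50]
Origin of each log line:
  1: emitted by main (line 47)
  2: emitted by clip_value (line 2)
  3: emitted by clip_value (line 7)
  4: emitted by scan_readings (line 11)
  5: emitted by scan_readings (line 16)
  6: emitted by resolve_slot (line 27)
  7: emitted by main (line 49)
  8: emitted by sum_active (line 38)
  9: emitted by pick_anchor (line 32)
  10: emitted by sum_active (line 40)
  11: emitted by main (line 51)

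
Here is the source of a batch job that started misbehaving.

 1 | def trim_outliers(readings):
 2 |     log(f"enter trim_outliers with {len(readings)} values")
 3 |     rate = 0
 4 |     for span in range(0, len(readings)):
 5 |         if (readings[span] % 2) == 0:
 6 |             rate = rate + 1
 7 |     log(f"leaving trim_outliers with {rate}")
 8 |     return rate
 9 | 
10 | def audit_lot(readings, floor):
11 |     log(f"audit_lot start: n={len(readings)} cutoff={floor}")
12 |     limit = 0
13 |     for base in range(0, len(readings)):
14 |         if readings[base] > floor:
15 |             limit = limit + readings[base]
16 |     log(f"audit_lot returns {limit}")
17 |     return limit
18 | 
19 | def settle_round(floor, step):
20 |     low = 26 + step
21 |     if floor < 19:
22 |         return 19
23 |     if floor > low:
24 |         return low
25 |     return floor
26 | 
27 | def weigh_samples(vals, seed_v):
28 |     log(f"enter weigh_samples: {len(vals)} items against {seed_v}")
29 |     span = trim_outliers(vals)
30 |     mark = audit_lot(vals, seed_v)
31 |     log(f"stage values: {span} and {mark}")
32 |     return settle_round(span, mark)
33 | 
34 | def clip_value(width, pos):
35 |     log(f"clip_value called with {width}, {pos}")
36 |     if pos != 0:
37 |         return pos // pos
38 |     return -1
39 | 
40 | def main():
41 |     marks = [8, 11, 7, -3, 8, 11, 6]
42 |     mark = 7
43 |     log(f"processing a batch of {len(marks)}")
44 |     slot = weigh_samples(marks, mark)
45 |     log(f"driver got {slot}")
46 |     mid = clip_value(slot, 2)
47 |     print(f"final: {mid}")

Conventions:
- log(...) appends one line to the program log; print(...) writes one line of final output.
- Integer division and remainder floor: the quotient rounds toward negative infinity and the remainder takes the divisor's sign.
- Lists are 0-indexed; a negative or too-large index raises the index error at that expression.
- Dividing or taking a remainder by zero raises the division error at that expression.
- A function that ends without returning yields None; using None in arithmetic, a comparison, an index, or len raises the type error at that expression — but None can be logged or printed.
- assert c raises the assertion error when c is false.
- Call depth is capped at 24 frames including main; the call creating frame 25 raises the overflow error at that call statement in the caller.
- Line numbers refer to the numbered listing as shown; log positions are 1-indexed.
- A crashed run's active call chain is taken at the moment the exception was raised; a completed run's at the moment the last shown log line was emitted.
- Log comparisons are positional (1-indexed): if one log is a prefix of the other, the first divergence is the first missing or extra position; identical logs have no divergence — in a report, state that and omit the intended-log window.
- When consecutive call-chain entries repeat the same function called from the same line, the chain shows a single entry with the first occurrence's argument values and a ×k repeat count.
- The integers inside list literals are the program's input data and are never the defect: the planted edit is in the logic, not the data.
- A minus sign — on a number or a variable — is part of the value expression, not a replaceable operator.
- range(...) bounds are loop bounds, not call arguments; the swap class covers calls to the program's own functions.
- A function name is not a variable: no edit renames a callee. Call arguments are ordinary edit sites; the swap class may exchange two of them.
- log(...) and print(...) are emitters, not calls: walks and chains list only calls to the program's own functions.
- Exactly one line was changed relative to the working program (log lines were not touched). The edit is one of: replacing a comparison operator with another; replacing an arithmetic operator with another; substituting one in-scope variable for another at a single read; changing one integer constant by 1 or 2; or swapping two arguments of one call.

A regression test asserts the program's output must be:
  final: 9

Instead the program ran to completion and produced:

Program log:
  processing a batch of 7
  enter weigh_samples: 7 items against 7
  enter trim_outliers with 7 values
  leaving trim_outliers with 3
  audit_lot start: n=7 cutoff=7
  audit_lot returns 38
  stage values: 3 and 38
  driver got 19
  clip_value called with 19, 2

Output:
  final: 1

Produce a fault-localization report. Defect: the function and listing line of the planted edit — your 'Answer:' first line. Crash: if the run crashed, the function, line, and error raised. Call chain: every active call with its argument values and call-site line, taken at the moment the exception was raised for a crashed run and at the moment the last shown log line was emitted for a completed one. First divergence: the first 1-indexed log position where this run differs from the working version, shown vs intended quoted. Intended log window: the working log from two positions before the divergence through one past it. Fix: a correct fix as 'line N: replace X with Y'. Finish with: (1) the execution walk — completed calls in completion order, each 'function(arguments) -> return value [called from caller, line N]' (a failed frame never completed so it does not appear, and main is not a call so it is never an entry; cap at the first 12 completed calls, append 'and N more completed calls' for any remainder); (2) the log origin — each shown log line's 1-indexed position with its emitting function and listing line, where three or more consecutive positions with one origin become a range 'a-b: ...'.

Answer: the defect is in clip_value at line 37.
Core observation: No log line changed; the fault shows up purely in the output.
Call chain: main -> clip_value(19, 2) (called at line 46).
First divergence: none (the log streams are identical).
Execution walk:
  trim_outliers([8, 11, 7, -3, 8, 11, 6]) -> 3  [called from weigh_samples, line 29]
  audit_lot([8, 11, 7, -3, 8, 11, 6], 7) -> 38  [called from weigh_samples, line 30]
  settle_round(3, 38) -> 19  [called from weigh_samples, line 32]
  weigh_samples([8, 11, 7, -3, 8, 11, 6], 7) -> 19  [called from main, line 44]
  clip_value(19, 2) -> 1  [called from main, line 46]
Log line origins:
  1: from main, line 43
  2: from weigh_samples, line 28
  3: from trim_outliers, line 2
  4: from trim_outliers, line 7
  5: from audit_lot, line 11
  6: from audit_lot, line 16
  7: from weigh_samples, line 31
  8: from main, line 45
  9: from clip_value, line 35
A correct fix: line 37: replace `pos // pos` with `width // pos`.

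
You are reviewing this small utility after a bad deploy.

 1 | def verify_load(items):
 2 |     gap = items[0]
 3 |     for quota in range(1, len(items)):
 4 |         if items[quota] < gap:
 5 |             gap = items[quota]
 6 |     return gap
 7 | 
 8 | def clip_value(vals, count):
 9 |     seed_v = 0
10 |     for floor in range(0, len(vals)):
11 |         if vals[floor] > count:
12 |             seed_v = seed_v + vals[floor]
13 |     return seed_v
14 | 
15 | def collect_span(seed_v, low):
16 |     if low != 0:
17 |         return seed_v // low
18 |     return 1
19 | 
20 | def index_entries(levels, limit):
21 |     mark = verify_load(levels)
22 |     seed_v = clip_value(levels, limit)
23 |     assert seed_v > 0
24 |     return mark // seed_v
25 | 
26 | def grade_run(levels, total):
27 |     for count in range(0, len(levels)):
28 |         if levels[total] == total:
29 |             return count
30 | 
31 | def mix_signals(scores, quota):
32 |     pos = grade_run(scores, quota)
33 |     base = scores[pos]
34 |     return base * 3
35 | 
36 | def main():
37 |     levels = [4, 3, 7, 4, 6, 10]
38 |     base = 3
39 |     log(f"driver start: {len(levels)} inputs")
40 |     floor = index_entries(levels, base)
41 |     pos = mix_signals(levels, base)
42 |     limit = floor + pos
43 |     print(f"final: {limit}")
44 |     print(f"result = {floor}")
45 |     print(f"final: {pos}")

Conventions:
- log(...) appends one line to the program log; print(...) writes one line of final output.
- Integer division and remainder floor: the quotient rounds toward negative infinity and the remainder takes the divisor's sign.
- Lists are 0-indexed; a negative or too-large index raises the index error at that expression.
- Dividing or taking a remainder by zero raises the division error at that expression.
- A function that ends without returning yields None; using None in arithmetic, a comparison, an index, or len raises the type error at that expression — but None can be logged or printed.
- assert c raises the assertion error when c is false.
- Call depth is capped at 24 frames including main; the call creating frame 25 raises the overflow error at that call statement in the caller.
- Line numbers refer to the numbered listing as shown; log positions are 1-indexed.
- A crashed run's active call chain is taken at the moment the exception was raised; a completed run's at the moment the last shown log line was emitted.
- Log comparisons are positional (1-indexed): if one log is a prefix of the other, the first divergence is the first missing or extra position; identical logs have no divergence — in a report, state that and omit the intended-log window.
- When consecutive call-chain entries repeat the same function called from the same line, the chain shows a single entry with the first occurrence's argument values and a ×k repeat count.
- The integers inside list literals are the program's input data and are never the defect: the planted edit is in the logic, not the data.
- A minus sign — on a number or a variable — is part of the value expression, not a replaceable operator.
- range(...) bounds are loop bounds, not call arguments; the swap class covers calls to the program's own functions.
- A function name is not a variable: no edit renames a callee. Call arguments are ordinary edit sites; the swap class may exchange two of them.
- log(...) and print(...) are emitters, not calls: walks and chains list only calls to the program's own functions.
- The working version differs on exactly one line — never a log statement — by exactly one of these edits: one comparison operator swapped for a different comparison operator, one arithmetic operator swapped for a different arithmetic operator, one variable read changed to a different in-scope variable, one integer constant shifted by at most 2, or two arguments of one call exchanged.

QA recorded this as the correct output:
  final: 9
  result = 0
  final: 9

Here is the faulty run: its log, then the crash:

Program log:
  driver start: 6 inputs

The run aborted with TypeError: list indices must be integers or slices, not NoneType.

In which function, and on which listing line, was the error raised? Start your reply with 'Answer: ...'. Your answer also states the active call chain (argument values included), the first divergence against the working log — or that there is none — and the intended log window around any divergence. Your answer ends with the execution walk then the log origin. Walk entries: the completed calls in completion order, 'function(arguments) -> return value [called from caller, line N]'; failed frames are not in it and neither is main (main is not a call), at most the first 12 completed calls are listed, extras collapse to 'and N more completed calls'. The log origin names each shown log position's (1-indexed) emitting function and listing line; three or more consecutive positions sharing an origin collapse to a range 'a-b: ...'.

Answer: the error was raised in mix_signals, line 33.
Key fact: Every log line matches the working run — the failure is the only observable divergence.
Call chain: main -> mix_signals([4, 3, 7, 4, 6, 10], 3) (called at line 41).
First divergence: none (the log streams are identical).
Execution walk:
  verify_load([4, 3, 7, 4, 6, 10]) -> 3  [called from index_entries, line 21]
  clip_value([4, 3, 7, 4, 6, 10], 3) -> 31  [called from index_entries, line 22]
  index_entries([4, 3, 7, 4, 6, 10], 3) -> 0  [called from main, line 40]
  grade_run([4, 3, 7, 4, 6, 10], 3) -> None  [called from mix_signals, line 32]
Log origin:
  1: emitted by main (line 39)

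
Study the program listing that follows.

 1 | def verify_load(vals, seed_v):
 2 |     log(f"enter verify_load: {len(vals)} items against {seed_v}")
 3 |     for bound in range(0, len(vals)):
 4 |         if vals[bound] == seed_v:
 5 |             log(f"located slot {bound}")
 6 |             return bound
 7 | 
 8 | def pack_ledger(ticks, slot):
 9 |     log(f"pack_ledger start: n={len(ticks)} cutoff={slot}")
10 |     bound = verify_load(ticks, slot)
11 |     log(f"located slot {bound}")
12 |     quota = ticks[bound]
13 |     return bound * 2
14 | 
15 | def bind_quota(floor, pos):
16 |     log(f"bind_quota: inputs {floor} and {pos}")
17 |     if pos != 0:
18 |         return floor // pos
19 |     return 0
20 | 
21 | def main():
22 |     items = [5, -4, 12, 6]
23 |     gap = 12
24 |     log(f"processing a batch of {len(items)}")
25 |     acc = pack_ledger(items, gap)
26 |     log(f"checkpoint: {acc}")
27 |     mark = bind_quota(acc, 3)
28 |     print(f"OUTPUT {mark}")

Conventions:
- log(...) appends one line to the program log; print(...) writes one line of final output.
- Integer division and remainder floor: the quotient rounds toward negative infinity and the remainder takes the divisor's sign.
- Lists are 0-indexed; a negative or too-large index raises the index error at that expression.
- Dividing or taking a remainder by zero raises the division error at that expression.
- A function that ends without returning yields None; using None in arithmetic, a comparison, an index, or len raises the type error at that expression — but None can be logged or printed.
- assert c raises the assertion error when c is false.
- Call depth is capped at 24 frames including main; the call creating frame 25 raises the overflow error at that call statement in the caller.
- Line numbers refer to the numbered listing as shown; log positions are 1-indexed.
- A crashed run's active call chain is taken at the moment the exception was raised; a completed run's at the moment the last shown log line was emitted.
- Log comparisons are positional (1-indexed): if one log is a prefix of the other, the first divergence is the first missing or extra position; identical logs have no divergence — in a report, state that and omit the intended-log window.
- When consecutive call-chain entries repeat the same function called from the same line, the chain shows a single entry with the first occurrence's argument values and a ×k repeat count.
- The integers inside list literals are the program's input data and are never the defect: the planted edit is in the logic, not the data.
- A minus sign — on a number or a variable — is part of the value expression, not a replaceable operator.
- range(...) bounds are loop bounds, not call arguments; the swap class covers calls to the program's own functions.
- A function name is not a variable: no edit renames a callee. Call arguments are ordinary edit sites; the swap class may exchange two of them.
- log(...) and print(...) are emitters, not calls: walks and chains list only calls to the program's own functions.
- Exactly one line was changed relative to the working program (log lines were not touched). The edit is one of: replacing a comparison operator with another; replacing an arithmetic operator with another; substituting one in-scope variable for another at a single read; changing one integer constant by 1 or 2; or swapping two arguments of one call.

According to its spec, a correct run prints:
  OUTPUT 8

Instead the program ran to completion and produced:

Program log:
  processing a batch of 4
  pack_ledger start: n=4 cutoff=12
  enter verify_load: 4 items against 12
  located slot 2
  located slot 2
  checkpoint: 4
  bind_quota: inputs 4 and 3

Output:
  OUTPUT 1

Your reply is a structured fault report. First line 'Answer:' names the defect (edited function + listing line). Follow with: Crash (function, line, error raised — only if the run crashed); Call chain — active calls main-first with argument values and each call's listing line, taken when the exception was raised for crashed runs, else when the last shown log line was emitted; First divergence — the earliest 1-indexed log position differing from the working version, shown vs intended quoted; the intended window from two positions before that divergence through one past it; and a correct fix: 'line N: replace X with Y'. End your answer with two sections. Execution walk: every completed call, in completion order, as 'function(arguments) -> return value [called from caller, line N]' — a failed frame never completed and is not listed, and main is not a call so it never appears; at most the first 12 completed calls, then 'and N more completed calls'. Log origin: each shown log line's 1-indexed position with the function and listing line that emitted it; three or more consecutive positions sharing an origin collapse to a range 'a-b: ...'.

Answer: the defect is in pack_ledger at line 13.
Key fact: At log position 6 the runs split — shown 'checkpoint: 4', but the working version logs 'checkpoint: 24'.
Call chain: main -> bind_quota(4, 3) (called at line 27).
First divergence: at position 6 the run shows 'checkpoint: 4' where the working version logs 'checkpoint: 24'.
Intended log window:
  4: located slot 2
  5: located slot 2
  6: checkpoint: 24
  7: bind_quota: inputs 24 and 3
Execution walk:
  verify_load([5, -4, 12, 6], 12) -> 2  [called from pack_ledger, line 10]
  pack_ledger([5, -4, 12, 6], 12) -> 4  [called from main, line 25]
  bind_quota(4, 3) -> 1  [called from main, line 27]
Origin of each log line:
  1: logged in main at line 24
  2: logged in pack_ledger at line 9
  3: logged in verify_load at line 2
  4: logged in verify_load at line 5
  5: logged in pack_ledger at line 11
  6: logged in main at line 26
  7: logged in bind_quota at line 16
A correct fix: line 13: replace `bound` with `quota`.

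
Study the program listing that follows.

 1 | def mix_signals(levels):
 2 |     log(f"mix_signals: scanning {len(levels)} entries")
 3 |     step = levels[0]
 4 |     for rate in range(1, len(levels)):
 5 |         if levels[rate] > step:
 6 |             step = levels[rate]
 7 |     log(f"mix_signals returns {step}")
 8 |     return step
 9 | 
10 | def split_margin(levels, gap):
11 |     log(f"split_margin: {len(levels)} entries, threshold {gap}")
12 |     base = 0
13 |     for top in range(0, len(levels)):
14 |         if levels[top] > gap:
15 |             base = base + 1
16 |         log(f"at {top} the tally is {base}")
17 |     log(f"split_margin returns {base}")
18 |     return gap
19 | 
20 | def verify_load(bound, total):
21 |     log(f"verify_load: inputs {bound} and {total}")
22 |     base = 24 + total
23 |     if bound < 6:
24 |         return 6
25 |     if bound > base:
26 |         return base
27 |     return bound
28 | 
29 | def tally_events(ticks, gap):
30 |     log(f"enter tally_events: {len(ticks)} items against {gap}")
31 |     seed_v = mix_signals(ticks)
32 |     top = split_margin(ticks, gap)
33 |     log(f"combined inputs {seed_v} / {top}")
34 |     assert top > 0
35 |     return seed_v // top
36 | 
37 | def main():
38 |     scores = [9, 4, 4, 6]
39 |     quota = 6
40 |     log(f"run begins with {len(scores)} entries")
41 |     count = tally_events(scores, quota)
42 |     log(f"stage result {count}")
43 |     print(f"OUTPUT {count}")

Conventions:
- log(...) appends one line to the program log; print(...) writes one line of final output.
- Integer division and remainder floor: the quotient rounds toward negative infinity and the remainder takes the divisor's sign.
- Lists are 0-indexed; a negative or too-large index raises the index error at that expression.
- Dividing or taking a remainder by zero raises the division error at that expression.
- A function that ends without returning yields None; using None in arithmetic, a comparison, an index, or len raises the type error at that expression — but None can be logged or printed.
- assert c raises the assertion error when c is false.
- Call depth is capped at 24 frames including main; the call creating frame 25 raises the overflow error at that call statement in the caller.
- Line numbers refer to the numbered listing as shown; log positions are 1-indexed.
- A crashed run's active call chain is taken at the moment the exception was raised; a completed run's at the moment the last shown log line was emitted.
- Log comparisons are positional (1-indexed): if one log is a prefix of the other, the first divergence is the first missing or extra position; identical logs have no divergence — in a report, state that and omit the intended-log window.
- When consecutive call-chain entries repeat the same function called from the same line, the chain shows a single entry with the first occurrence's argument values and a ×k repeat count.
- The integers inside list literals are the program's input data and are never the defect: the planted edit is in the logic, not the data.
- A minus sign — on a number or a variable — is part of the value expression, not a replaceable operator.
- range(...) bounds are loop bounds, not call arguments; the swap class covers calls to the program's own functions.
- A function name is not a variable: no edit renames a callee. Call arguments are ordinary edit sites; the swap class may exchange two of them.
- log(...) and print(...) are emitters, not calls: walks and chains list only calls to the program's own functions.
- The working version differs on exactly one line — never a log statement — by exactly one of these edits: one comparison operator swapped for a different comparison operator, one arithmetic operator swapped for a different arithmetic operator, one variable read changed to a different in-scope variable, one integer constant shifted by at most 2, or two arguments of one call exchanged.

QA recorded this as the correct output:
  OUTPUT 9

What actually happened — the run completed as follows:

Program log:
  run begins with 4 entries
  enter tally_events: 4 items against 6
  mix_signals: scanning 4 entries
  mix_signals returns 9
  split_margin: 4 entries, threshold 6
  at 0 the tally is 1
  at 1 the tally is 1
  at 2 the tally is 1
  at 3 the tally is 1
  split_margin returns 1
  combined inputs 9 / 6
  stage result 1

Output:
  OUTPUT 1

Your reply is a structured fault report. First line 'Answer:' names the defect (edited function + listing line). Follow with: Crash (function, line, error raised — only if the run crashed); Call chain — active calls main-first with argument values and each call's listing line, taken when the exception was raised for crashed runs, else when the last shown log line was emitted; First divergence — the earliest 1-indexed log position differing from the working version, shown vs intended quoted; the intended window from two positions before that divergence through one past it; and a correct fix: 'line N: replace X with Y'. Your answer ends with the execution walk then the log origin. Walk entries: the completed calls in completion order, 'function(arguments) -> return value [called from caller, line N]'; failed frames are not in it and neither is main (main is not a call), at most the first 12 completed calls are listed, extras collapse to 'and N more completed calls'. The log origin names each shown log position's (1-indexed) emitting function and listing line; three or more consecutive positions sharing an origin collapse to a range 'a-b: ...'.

Answer: the defect is in split_margin at line 18.
Core observation: Everything matches until log position 11, which reads 'combined inputs 9 / 6' in place of 'combined inputs 9 / 1'.
Call chain: main.
First divergence: position 11 — shown 'combined inputs 9 / 6', intended 'combined inputs 9 / 1'.
Intended log window:
  9: at 3 the tally is 1
  10: split_margin returns 1
  11: combined inputs 9 / 1
  12: stage result 9
Execution walk:
  mix_signals([9, 4, 4, 6]) -> 9  [called from tally_events, line 31]
  split_margin([9, 4, 4, 6], 6) -> 6  [called from tally_events, line 32]
  tally_events([9, 4, 4, 6], 6) -> 1  [called from main, line 41]
Log line origins:
  1: logged in main at line 40
  2: logged in tally_events at line 30
  3: logged in mix_signals at line 2
  4: logged in mix_signals at line 7
  5: logged in split_margin at line 11
  6-9: logged in split_margin at line 16
  10: logged in split_margin at line 17
  11: logged in tally_events at line 33
  12: logged in main at line 42
A correct fix: line 18: replace `gap` with `base`.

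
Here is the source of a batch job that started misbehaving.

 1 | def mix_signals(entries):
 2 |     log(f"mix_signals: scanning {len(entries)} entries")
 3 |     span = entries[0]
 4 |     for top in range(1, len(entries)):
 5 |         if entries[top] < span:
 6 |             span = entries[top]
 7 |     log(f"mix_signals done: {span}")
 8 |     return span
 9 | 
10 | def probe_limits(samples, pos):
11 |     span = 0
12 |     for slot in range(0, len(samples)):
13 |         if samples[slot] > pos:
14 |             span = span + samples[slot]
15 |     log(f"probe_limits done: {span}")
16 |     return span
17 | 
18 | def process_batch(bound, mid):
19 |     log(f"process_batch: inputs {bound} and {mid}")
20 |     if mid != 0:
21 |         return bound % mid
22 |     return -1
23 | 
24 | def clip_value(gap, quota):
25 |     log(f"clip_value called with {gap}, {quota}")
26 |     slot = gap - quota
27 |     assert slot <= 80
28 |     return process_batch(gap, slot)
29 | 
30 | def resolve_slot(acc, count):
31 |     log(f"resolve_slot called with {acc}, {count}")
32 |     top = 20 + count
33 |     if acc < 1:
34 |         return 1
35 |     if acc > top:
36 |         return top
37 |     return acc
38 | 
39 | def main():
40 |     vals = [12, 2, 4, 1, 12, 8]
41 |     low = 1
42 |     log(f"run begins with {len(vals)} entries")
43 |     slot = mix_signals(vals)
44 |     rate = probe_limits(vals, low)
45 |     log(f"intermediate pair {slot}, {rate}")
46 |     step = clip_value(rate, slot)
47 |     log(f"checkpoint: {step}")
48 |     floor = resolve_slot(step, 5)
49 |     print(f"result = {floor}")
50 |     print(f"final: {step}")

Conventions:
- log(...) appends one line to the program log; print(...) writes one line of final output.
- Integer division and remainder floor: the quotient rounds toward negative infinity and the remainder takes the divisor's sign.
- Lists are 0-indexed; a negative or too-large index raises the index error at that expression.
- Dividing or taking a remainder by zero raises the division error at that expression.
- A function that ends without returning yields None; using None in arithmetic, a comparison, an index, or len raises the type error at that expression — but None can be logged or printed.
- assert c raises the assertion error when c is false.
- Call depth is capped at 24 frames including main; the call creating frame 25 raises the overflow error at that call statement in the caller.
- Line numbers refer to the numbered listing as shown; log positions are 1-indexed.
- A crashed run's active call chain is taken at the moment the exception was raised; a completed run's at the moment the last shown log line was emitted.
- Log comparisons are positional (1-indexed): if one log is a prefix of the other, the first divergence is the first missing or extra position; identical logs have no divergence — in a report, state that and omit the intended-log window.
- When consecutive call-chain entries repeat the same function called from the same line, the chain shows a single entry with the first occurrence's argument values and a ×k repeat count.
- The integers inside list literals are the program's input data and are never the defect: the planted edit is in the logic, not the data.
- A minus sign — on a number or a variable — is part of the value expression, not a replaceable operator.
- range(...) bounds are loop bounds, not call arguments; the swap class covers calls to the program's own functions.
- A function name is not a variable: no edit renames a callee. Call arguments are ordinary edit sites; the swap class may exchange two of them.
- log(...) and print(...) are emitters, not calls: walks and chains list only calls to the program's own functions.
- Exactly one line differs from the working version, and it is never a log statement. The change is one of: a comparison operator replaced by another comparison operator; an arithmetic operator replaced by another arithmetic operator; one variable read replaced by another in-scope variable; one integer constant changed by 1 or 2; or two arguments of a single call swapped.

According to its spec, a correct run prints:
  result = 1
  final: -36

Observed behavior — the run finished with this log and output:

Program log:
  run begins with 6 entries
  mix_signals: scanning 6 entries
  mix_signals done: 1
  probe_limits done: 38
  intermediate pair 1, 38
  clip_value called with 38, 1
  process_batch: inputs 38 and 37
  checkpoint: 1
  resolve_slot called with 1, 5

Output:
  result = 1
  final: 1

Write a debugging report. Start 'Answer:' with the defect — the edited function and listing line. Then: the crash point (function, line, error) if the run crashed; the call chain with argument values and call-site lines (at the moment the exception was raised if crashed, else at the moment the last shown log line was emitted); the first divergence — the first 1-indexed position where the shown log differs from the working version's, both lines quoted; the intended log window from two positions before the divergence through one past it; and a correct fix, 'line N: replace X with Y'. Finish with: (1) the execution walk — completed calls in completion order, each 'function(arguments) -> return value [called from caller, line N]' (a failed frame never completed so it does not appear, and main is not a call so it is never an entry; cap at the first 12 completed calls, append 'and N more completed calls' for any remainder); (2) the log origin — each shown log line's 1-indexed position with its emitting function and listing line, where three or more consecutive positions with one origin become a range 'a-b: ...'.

Answer: the defect is in main at line 46.
Core observation: Log line 6 is where behavior first shows: 'clip_value called with 38, 1' appears instead of 'clip_value called with 1, 38'.
Call chain: main -> resolve_slot(1, 5) (called at line 48).
First divergence: at position 6 the run shows 'clip_value called with 38, 1' where the working version logs 'clip_value called with 1, 38'.
Intended log window:
  4: probe_limits done: 38
  5: intermediate pair 1, 38
  6: clip_value called with 1, 38
  7: process_batch: inputs 1 and -37
Execution walk:
  mix_signals([12, 2, 4, 1, 12, 8]) -> 1  [called from main, line 43]
  probe_limits([12, 2, 4, 1, 12, 8], 1) -> 38  [called from main, line 44]
  process_batch(38, 37) -> 1  [called from clip_value, line 28]
  clip_value(38, 1) -> 1  [called from main, line 46]
  resolve_slot(1, 5) -> 1  [called from main, line 48]
Log line origins:
  1: logged in main at line 42
  2: logged in mix_signals at line 2
  3: logged in mix_signals at line 7
  4: logged in probe_limits at line 15
  5: logged in main at line 45
  6: logged in clip_value at line 25
  7: logged in process_batch at line 19
  8: logged in main at line 47
  9: logged in resolve_slot at line 31
A correct fix: line 46: replace `clip_value(rate, slot)` with `clip_value(slot, rate)`.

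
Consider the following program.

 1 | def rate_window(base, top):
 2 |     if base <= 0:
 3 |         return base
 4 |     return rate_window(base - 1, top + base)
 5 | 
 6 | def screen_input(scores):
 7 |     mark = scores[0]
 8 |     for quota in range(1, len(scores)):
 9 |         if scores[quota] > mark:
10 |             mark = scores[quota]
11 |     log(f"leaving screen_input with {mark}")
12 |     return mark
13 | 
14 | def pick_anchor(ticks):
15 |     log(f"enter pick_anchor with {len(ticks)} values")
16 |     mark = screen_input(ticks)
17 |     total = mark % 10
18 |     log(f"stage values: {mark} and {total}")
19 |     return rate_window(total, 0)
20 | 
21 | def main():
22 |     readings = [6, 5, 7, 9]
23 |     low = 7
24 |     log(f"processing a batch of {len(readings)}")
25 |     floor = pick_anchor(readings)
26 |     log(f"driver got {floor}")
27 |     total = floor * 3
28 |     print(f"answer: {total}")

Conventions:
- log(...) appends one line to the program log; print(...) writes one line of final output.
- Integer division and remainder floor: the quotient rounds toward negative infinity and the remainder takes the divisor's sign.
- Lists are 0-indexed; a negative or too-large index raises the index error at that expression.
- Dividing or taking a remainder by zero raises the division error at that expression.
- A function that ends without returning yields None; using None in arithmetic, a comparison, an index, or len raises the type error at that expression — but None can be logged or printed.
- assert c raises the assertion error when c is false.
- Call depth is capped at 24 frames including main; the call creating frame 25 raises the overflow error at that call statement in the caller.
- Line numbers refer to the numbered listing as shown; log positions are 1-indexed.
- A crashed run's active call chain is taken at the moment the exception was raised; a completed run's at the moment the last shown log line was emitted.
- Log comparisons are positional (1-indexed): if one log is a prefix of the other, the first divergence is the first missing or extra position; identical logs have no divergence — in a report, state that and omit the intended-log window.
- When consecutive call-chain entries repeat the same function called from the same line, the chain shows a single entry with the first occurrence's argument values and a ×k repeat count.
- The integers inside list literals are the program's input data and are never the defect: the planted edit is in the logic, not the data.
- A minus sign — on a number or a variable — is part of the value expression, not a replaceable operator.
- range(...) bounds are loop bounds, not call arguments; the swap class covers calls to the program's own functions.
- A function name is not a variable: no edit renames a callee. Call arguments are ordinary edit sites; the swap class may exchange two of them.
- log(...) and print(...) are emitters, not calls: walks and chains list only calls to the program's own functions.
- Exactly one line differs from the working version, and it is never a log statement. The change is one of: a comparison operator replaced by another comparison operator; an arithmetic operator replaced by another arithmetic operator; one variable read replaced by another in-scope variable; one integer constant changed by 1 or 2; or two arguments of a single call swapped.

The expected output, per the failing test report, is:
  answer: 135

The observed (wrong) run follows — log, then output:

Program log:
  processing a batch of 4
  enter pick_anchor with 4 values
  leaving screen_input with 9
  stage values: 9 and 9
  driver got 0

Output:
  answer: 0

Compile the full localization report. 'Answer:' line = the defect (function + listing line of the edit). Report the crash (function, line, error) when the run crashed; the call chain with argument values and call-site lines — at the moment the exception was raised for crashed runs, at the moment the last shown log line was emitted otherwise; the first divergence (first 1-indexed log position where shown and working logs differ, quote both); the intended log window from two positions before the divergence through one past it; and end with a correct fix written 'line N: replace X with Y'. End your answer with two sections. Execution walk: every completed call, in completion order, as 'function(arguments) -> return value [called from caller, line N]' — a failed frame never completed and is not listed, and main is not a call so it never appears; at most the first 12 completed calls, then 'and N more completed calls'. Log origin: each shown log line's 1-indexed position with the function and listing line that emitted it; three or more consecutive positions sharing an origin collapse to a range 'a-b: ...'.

Answer: the defect is in rate_window at line 3.
Key fact: The earliest visible damage is log position 5 — 'driver got 0' rather than the intended 'driver got 45'.
Call chain: main.
First divergence: at position 5 the run shows 'driver got 0' where the working version logs 'driver got 45'.
Intended log window:
  3: leaving screen_input with 9
  4: stage values: 9 and 9
  5: driver got 45
Execution walk:
  screen_input([6, 5, 7, 9]) -> 9  [called from pick_anchor, line 16]
  rate_window(0, 45) -> 0  [called from rate_window, line 4]
  rate_window(1, 44) -> 0  [called from rate_window, line 4]
  rate_window(2, 42) -> 0  [called from rate_window, line 4]
  rate_window(3, 39) -> 0  [called from rate_window, line 4]
  rate_window(4, 35) -> 0  [called from rate_window, line 4]
  rate_window(5, 30) -> 0  [called from rate_window, line 4]
  rate_window(6, 24) -> 0  [called from rate_window, line 4]
  rate_window(7, 17) -> 0  [called from rate_window, line 4]
  rate_window(8, 9) -> 0  [called from rate_window, line 4]
  rate_window(9, 0) -> 0  [called from pick_anchor, line 19]
  pick_anchor([6, 5, 7, 9]) -> 0  [called from main, line 25]
Log line origins:
  1: emitted by main (line 24)
  2: emitted by pick_anchor (line 15)
  3: emitted by screen_input (line 11)
  4: emitted by pick_anchor (line 18)
  5: emitted by main (line 26)
A correct fix: line 3: replace `base` with `top`.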